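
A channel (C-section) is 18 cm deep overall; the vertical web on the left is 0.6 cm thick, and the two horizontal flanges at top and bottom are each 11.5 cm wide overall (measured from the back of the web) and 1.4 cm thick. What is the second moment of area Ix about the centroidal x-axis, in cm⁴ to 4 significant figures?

Treat the section as a set of non-overlapping primitives; coordinates are from the bounding-box lower-left.
Web: 0.6 × 18, A = 10.8 cm², y = 9 cm, Ī = 291.6 cm⁴.
Top flange (beyond web): 10.9 × 1.4, A = 15.26 cm², y = 17.3 cm, Ī = 2.49247 cm⁴.
Bottom flange (beyond web): 10.9 × 1.4, A = 15.26 cm², y = 0.7 cm, Ī = 2.49247 cm⁴.
By symmetry the centroid is at mid-height, ȳ = 9 cm.
Transfer each piece to the centroidal x-axis using Ī + A·d² with d = y − 9:
  web: d = 0 cm → contributes +291.6 cm⁴
  top flange (beyond web): d = 8.3 cm → contributes +1053.75 cm⁴
  bottom flange (beyond web): d = -8.3 cm → contributes +1053.75 cm⁴
Total I = 2399.11 cm⁴.

Ix ≈ 2399 cm⁴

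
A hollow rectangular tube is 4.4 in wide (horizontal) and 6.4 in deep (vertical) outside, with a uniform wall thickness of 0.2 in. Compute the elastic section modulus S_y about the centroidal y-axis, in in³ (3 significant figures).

Break the section into simple shapes (no overlaps), measuring from the bottom-left corner of the bounding box.
Outer rectangle: 4.4 × 6.4, A = 28.16 in², x = 2.2 in, Ī = 45.431 in⁴.
Inner void (subtracted): 4 × 6, A = 24 in², x = 2.2 in, Ī = 32 in⁴.
By symmetry the centroid is at mid-width, x̄ = 2.2 in.
All pieces are centred on the centroidal y-axis, so I = ΣĪ (holes subtracted) = 13.431 in⁴.
Extreme fibre distance c = 2.2 in; S = I/c = 6.1052 in³.

S_y ≈ 6.11 in³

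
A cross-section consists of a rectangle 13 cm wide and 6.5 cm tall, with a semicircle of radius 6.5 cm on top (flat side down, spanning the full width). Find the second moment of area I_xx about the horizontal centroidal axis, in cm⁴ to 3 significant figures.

I_xx ≈ 1840 cm⁴

Break the section into simple shapes (no overlaps), measuring from the bottom-left corner of the bounding box.
Rectangular body: 13 × 6.5, A = 84.5 cm², y = 3.25 cm, Ī = 297.51 cm⁴.
Semicircular cap: semicircle r = 6.5, A = 66.366 cm², y = 9.2587 cm, Ī = 195.92 cm⁴.
Centroid: ȳ = ΣA·y / ΣA = 5.8932 cm.
Transfer each piece to the horizontal centroidal axis using Ī + A·d² with d = y − 5.8932:
  rectangular body: d = -2.6432 cm → contributes +887.88 cm⁴
  semicircular cap: d = 3.3655 cm → contributes +947.61 cm⁴
Total I = 1835.5 cm⁴.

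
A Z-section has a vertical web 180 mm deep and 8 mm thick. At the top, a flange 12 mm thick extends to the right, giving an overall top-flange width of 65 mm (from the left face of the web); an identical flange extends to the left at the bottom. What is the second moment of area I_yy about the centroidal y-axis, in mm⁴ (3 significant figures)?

I_yy ≈ 1.82 × 10⁶ mm⁴

Split into non-overlapping primitives; take the origin at the lower-left of the bounding box.
Web: 8 × 180, A = 1 440 mm², x = 61 mm, Ī = 7 680 mm⁴.
Top flange (beyond web): 57 × 12, A = 684 mm², x = 93.5 mm, Ī = 185 193 mm⁴.
Bottom flange (beyond web): 57 × 12, A = 684 mm², x = 28.5 mm, Ī = 185 193 mm⁴.
Centroid: x̄ = ΣA·x / ΣA = 61 mm.
Transfer each piece to the centroidal y-axis using Ī + A·d² with d = x − 61:
  web: d = 0 mm → contributes +7 680 mm⁴
  top flange (beyond web): d = 32.5 mm → contributes +907 668 mm⁴
  bottom flange (beyond web): d = -32.5 mm → contributes +907 668 mm⁴
Total I = 1 823 016 mm⁴.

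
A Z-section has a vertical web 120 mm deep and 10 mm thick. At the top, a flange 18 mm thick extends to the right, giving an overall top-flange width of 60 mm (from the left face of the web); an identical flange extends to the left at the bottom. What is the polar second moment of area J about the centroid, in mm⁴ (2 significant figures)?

J ≈ 8.2 × 10⁶ mm⁴

Break the section into simple shapes (no overlaps), measuring from the bottom-left corner of the bounding box.
Web: 10 × 120, A = 1 200 mm², y = 60 mm, Ī = 1 440 000 mm⁴.
Top flange (beyond web): 50 × 18, A = 900 mm², y = 111 mm, Ī = 24 300 mm⁴.
Bottom flange (beyond web): 50 × 18, A = 900 mm², y = 9 mm, Ī = 24 300 mm⁴.
Centroid: ȳ = ΣA·y / ΣA = 60 mm.
Transfer each piece to the centroidal x-axis using Ī + A·d² with d = y − 60:
  web: d = 0 mm → contributes +1 440 000 mm⁴
  top flange (beyond web): d = 51 mm → contributes +2 365 200 mm⁴
  bottom flange (beyond web): d = -51 mm → contributes +2 365 200 mm⁴
Total I = 6 170 400 mm⁴.
For the y-axis: x̄ = 55 mm.
Repeating about the centroidal y-axis gives I_y = 2 005 000 mm⁴.
Polar second moment: J = I_x + I_y = 8 175 400 mm⁴.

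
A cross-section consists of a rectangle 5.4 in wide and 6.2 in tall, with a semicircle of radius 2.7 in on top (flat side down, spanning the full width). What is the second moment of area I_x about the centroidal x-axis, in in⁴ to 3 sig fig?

Break the section into simple shapes (no overlaps), measuring from the bottom-left corner of the bounding box.
Rectangular body: 5.4 × 6.2, A = 33.48 in², y = 3.1 in, Ī = 107.25 in⁴.
Semicircular cap: semicircle r = 2.7, A = 11.451 in², y = 7.3459 in, Ī = 5.8329 in⁴.
Centroid: ȳ = ΣA·y / ΣA = 4.1821 in.
Transfer each piece to the centroidal x-axis using Ī + A·d² with d = y − 4.1821:
  rectangular body: d = -1.0821 in → contributes +146.45 in⁴
  semicircular cap: d = 3.1638 in → contributes +120.45 in⁴
Total I = 266.91 in⁴.

I_x ≈ 267 in⁴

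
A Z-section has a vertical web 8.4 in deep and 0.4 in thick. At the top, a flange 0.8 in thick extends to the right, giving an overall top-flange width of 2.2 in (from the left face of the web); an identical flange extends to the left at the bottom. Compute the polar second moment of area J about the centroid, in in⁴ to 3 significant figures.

Treat the section as a set of non-overlapping primitives; coordinates are from the bounding-box lower-left.
Web: 0.4 × 8.4, A = 3.36 in², y = 4.2 in, Ī = 19.757 in⁴.
Top flange (beyond web): 1.8 × 0.8, A = 1.44 in², y = 8 in, Ī = 0.0768 in⁴.
Bottom flange (beyond web): 1.8 × 0.8, A = 1.44 in², y = 0.4 in, Ī = 0.0768 in⁴.
Centroid: ȳ = ΣA·y / ΣA = 4.2 in.
Transfer each piece to the centroidal x-axis using Ī + A·d² with d = y − 4.2:
  web: d = 0 in → contributes +19.757 in⁴
  top flange (beyond web): d = 3.8 in → contributes +20.87 in⁴
  bottom flange (beyond web): d = -3.8 in → contributes +20.87 in⁴
Total I = 61.498 in⁴.
For the y-axis: x̄ = 2 in.
Repeating about the centroidal y-axis gives I_y = 4.3072 in⁴.
Polar second moment: J = I_x + I_y = 65.805 in⁴.

J ≈ 65.8 in⁴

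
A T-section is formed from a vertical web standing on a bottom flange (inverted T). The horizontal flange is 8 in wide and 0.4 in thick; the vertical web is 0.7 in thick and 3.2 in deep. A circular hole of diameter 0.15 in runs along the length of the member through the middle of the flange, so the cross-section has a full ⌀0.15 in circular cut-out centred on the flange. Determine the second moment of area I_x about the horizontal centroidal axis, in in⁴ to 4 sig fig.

Decompose the section into non-overlapping parts with the origin at the bottom-left of its bounding rectangle.
Flange: 8 × 0.4, A = 3.2 in², y = 0.2 in, Ī = 0.0426667 in⁴.
Web: 0.7 × 3.2, A = 2.24 in², y = 2 in, Ī = 1.91147 in⁴.
Hole (subtracted): ⌀0.15, A = 0.0176715 in², y = 0.2 in, Ī = 0.0000248505 in⁴.
Centroid: ȳ = ΣA·y / ΣA = 0.943592 in.
Transfer each piece to the horizontal centroidal axis using Ī + A·d² with d = y − 0.943592:
  flange: d = -0.743592 in → contributes +1.81204 in⁴
  web: d = 1.05641 in → contributes +4.4113 in⁴
  hole: d = -0.743592 in → contributes −0.00979591 in⁴
Total I = 6.21355 in⁴.

I_x ≈ 6.214 in⁴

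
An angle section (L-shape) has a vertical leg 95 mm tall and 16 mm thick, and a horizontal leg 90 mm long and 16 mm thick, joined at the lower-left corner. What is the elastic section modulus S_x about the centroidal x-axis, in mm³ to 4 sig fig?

S_x ≈ 3.406 × 10⁴ mm³

Break the section into simple shapes (no overlaps), measuring from the bottom-left corner of the bounding box.
Vertical leg: 16 × 95, A = 1 520 mm², y = 47.5 mm, Ī = 1 143 167 mm⁴.
Horizontal leg (remainder): 74 × 16, A = 1 184 mm², y = 8 mm, Ī = 25258.7 mm⁴.
Centroid: ȳ = ΣA·y / ΣA = 30.2041 mm.
Transfer each piece to the centroidal x-axis using Ī + A·d² with d = y − 30.2041:
  vertical leg: d = 17.2959 mm → contributes +1 597 870 mm⁴
  horizontal leg (remainder): d = -22.2041 mm → contributes +608 999 mm⁴
Total I = 2 206 869 mm⁴.
Extreme fibre distance c = 64.7959 mm; S = I/c = 34058.8 mm³.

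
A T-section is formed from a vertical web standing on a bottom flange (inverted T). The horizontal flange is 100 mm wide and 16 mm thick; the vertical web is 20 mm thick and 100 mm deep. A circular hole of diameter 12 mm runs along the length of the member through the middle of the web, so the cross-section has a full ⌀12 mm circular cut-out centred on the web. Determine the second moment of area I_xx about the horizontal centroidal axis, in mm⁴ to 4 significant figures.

Split into non-overlapping primitives; take the origin at the lower-left of the bounding box.
Flange: 100 × 16, A = 1 600 mm², y = 8 mm, Ī = 34133.3 mm⁴.
Web: 20 × 100, A = 2 000 mm², y = 66 mm, Ī = 1 666 667 mm⁴.
Hole (subtracted): ⌀12, A = 113.097 mm², y = 66 mm, Ī = 1017.88 mm⁴.
Centroid: ȳ = ΣA·y / ΣA = 39.3861 mm.
Transfer each piece to the horizontal centroidal axis using Ī + A·d² with d = y − 39.3861:
  flange: d = -31.3861 mm → contributes +1 610 275 mm⁴
  web: d = 26.6139 mm → contributes +3 083 264 mm⁴
  hole: d = 26.6139 mm → contributes −81124.5 mm⁴
Total I = 4 612 414 mm⁴.

I_xx ≈ 4.612 × 10⁶ mm⁴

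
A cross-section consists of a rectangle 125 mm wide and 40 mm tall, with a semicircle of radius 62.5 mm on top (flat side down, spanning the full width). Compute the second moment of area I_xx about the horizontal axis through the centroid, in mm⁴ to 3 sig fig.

I_xx ≈ 8.31 × 10⁶ mm⁴

Decompose the section into non-overlapping parts with the origin at the bottom-left of its bounding rectangle.
Rectangular body: 125 × 40, A = 5 000 mm², y = 20 mm, Ī = 666 667 mm⁴.
Semicircular cap: semicircle r = 62.5, A = 6135.9 mm², y = 66.526 mm, Ī = 1 674 758 mm⁴.
Centroid: ȳ = ΣA·y / ΣA = 45.636 mm.
Transfer each piece to the horizontal axis through the centroid using Ī + A·d² with d = y − 45.636:
  rectangular body: d = -25.636 mm → contributes +3 952 651 mm⁴
  semicircular cap: d = 20.89 mm → contributes +4 352 419 mm⁴
Total I = 8 305 071 mm⁴.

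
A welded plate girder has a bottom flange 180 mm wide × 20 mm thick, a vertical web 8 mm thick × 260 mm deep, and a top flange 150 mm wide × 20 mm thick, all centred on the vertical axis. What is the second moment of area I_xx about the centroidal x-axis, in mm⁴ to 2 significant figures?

I_xx ≈ 1.4 × 10⁸ mm⁴

Split into non-overlapping primitives; take the origin at the lower-left of the bounding box.
Bottom plate: 180 × 20, A = 3 600 mm², y = 10 mm, Ī = 120 000 mm⁴.
Web plate: 8 × 260, A = 2 080 mm², y = 150 mm, Ī = 11 717 333 mm⁴.
Top plate: 150 × 20, A = 3 000 mm², y = 290 mm, Ī = 100 000 mm⁴.
Centroid: ȳ = ΣA·y / ΣA = 140.3 mm.
Transfer each piece to the centroidal x-axis using Ī + A·d² with d = y − 140.3:
  bottom plate: d = -130.3 mm → contributes +61 262 310 mm⁴
  web plate: d = 9.677 mm → contributes +11 912 130 mm⁴
  top plate: d = 149.7 mm → contributes +67 309 990 mm⁴
Total I = 140 484 430 mm⁴.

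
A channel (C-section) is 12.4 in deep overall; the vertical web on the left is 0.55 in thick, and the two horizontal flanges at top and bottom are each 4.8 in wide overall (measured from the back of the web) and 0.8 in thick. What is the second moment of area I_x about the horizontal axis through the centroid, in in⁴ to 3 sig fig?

I_x ≈ 317 in⁴

Decompose the section into non-overlapping parts with the origin at the bottom-left of its bounding rectangle.
Web: 0.55 × 12.4, A = 6.82 in², y = 6.2 in, Ī = 87.387 in⁴.
Top flange (beyond web): 4.25 × 0.8, A = 3.4 in², y = 12 in, Ī = 0.18133 in⁴.
Bottom flange (beyond web): 4.25 × 0.8, A = 3.4 in², y = 0.4 in, Ī = 0.18133 in⁴.
By symmetry the centroid is at mid-height, ȳ = 6.2 in.
Transfer each piece to the horizontal axis through the centroid using Ī + A·d² with d = y − 6.2:
  web: d = 0 in → contributes +87.387 in⁴
  top flange (beyond web): d = 5.8 in → contributes +114.56 in⁴
  bottom flange (beyond web): d = -5.8 in → contributes +114.56 in⁴
Total I = 316.5 in⁴.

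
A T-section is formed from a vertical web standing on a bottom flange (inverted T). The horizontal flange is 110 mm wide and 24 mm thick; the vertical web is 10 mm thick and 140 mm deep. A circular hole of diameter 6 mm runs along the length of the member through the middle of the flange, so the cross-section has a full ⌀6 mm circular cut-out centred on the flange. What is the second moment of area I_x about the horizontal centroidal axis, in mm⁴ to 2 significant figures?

Decompose the section into non-overlapping parts with the origin at the bottom-left of its bounding rectangle.
Flange: 110 × 24, A = 2 640 mm², y = 12 mm, Ī = 126 720 mm⁴.
Web: 10 × 140, A = 1 400 mm², y = 94 mm, Ī = 2 286 667 mm⁴.
Hole (subtracted): ⌀6, A = 28.27 mm², y = 12 mm, Ī = 63.62 mm⁴.
Centroid: ȳ = ΣA·y / ΣA = 40.62 mm.
Transfer each piece to the horizontal centroidal axis using Ī + A·d² with d = y − 40.62:
  flange: d = -28.62 mm → contributes +2 288 568 mm⁴
  web: d = 53.38 mm → contributes +6 276 442 mm⁴
  hole: d = -28.62 mm → contributes −23 217 mm⁴
Total I = 8 541 793 mm⁴.

I_x ≈ 8.5 × 10⁶ mm⁴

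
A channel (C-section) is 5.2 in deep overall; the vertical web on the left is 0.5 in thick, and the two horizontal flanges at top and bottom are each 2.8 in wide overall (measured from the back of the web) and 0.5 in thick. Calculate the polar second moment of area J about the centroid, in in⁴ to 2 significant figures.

Treat the section as a set of non-overlapping primitives; coordinates are from the bounding-box lower-left.
Web: 0.5 × 5.2, A = 2.6 in², y = 2.6 in, Ī = 5.859 in⁴.
Top flange (beyond web): 2.3 × 0.5, A = 1.15 in², y = 4.95 in, Ī = 0.02396 in⁴.
Bottom flange (beyond web): 2.3 × 0.5, A = 1.15 in², y = 0.25 in, Ī = 0.02396 in⁴.
By symmetry the centroid is at mid-height, ȳ = 2.6 in.
Transfer each piece to the centroidal x-axis using Ī + A·d² with d = y − 2.6:
  web: d = 0 in → contributes +5.859 in⁴
  top flange (beyond web): d = 2.35 in → contributes +6.375 in⁴
  bottom flange (beyond web): d = -2.35 in → contributes +6.375 in⁴
Total I = 18.61 in⁴.
For the y-axis: x̄ = 0.9071 in.
Repeating about the centroidal y-axis gives I_y = 3.46 in⁴.
Polar second moment: J = I_x + I_y = 22.07 in⁴.

J ≈ 22 in⁴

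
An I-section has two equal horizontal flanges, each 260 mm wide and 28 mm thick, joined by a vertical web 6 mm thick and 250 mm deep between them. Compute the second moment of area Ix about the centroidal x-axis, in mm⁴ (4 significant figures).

Ix ≈ 2.901 × 10⁸ mm⁴

Treat the section as a set of non-overlapping primitives; coordinates are from the bounding-box lower-left.
Bottom flange: 260 × 28, A = 7 280 mm², y = 14 mm, Ī = 475 627 mm⁴.
Web: 6 × 250, A = 1 500 mm², y = 153 mm, Ī = 7 812 500 mm⁴.
Top flange: 260 × 28, A = 7 280 mm², y = 292 mm, Ī = 475 627 mm⁴.
By symmetry the centroid is at mid-height, ȳ = 153 mm.
Transfer each piece to the centroidal x-axis using Ī + A·d² with d = y − 153:
  bottom flange: d = -139 mm → contributes +141 132 507 mm⁴
  web: d = 0 mm → contributes +7 812 500 mm⁴
  top flange: d = 139 mm → contributes +141 132 507 mm⁴
Total I = 290 077 513 mm⁴.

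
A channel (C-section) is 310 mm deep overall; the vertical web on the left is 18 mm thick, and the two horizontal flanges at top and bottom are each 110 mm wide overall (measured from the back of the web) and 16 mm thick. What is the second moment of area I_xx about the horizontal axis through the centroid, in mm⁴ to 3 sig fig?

Treat the section as a set of non-overlapping primitives; coordinates are from the bounding-box lower-left.
Web: 18 × 310, A = 5 580 mm², y = 155 mm, Ī = 44 686 500 mm⁴.
Top flange (beyond web): 92 × 16, A = 1 472 mm², y = 302 mm, Ī = 31 403 mm⁴.
Bottom flange (beyond web): 92 × 16, A = 1 472 mm², y = 8 mm, Ī = 31 403 mm⁴.
By symmetry the centroid is at mid-height, ȳ = 155 mm.
Transfer each piece to the horizontal axis through the centroid using Ī + A·d² with d = y − 155:
  web: d = 0 mm → contributes +44 686 500 mm⁴
  top flange (beyond web): d = 147 mm → contributes +31 839 851 mm⁴
  bottom flange (beyond web): d = -147 mm → contributes +31 839 851 mm⁴
Total I = 108 366 201 mm⁴.

I_xx ≈ 1.08 × 10⁸ mm⁴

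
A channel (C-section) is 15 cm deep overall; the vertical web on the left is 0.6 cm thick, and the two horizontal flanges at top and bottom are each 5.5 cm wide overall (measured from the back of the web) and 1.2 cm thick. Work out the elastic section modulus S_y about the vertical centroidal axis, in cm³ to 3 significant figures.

Treat the section as a set of non-overlapping primitives; coordinates are from the bounding-box lower-left.
Web: 0.6 × 15, A = 9 cm², x = 0.3 cm, Ī = 0.27 cm⁴.
Top flange (beyond web): 4.9 × 1.2, A = 5.88 cm², x = 3.05 cm, Ī = 11.765 cm⁴.
Bottom flange (beyond web): 4.9 × 1.2, A = 5.88 cm², x = 3.05 cm, Ī = 11.765 cm⁴.
Centroid: x̄ = ΣA·x / ΣA = 1.8578 cm.
Transfer each piece to the vertical centroidal axis using Ī + A·d² with d = x − 1.8578:
  web: d = -1.5578 cm → contributes +22.111 cm⁴
  top flange (beyond web): d = 1.1922 cm → contributes +20.122 cm⁴
  bottom flange (beyond web): d = 1.1922 cm → contributes +20.122 cm⁴
Total I = 62.355 cm⁴.
Extreme fibre distance c = 3.6422 cm; S = I/c = 17.12 cm³.

S_y ≈ 17.1 cm³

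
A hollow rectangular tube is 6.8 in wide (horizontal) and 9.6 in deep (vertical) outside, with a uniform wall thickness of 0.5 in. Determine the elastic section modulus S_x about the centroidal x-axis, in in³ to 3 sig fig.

S_x ≈ 40.4 in³

Treat the section as a set of non-overlapping primitives; coordinates are from the bounding-box lower-left.
Outer rectangle: 6.8 × 9.6, A = 65.28 in², y = 4.8 in, Ī = 501.35 in⁴.
Inner void (subtracted): 5.8 × 8.6, A = 49.88 in², y = 4.8 in, Ī = 307.43 in⁴.
By symmetry the centroid is at mid-height, ȳ = 4.8 in.
All pieces are centred on the centroidal x-axis, so I = ΣĪ (holes subtracted) = 193.92 in⁴.
Extreme fibre distance c = 4.8 in; S = I/c = 40.401 in³.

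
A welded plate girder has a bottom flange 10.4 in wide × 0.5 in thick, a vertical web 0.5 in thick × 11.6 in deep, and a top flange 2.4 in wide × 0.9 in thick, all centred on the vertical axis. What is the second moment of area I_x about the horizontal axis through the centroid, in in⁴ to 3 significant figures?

I_x ≈ 315 in⁴

Break the section into simple shapes (no overlaps), measuring from the bottom-left corner of the bounding box.
Bottom plate: 10.4 × 0.5, A = 5.2 in², y = 0.25 in, Ī = 0.10833 in⁴.
Web plate: 0.5 × 11.6, A = 5.8 in², y = 6.3 in, Ī = 65.037 in⁴.
Top plate: 2.4 × 0.9, A = 2.16 in², y = 12.55 in, Ī = 0.1458 in⁴.
Centroid: ȳ = ΣA·y / ΣA = 4.9353 in.
Transfer each piece to the horizontal axis through the centroid using Ī + A·d² with d = y − 4.9353:
  bottom plate: d = -4.6853 in → contributes +114.26 in⁴
  web plate: d = 1.3647 in → contributes +75.84 in⁴
  top plate: d = 7.6147 in → contributes +125.39 in⁴
Total I = 315.49 in⁴.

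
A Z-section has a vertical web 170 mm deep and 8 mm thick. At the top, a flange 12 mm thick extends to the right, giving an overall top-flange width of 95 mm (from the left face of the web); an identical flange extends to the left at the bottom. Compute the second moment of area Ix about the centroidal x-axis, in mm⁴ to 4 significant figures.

Ix ≈ 1.633 × 10⁷ mm⁴

Treat the section as a set of non-overlapping primitives; coordinates are from the bounding-box lower-left.
Web: 8 × 170, A = 1 360 mm², y = 85 mm, Ī = 3 275 333 mm⁴.
Top flange (beyond web): 87 × 12, A = 1 044 mm², y = 164 mm, Ī = 12 528 mm⁴.
Bottom flange (beyond web): 87 × 12, A = 1 044 mm², y = 6 mm, Ī = 12 528 mm⁴.
Centroid: ȳ = ΣA·y / ΣA = 85 mm.
Transfer each piece to the centroidal x-axis using Ī + A·d² with d = y − 85:
  web: d = 0 mm → contributes +3 275 333 mm⁴
  top flange (beyond web): d = 79 mm → contributes +6 528 132 mm⁴
  bottom flange (beyond web): d = -79 mm → contributes +6 528 132 mm⁴
Total I = 16 331 597 mm⁴.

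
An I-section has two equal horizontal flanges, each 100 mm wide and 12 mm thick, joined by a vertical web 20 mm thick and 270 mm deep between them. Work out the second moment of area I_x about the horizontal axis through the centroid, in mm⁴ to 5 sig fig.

I_x ≈ 8.0548 × 10⁷ mm⁴

Decompose the section into non-overlapping parts with the origin at the bottom-left of its bounding rectangle.
Bottom flange: 100 × 12, A = 1 200 mm², y = 6 mm, Ī = 14 400 mm⁴.
Web: 20 × 270, A = 5 400 mm², y = 147 mm, Ī = 32 805 000 mm⁴.
Top flange: 100 × 12, A = 1 200 mm², y = 288 mm, Ī = 14 400 mm⁴.
By symmetry the centroid is at mid-height, ȳ = 147 mm.
Transfer each piece to the horizontal axis through the centroid using Ī + A·d² with d = y − 147:
  bottom flange: d = -141 mm → contributes +23 871 600 mm⁴
  web: d = 0 mm → contributes +32 805 000 mm⁴
  top flange: d = 141 mm → contributes +23 871 600 mm⁴
Total I = 80 548 200 mm⁴.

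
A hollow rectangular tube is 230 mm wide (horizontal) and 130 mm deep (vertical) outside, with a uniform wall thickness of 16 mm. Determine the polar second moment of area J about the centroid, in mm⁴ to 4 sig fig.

Treat the section as a set of non-overlapping primitives; coordinates are from the bounding-box lower-left.
Outer rectangle: 230 × 130, A = 29 900 mm², y = 65 mm, Ī = 42 109 167 mm⁴.
Inner void (subtracted): 198 × 98, A = 19 404 mm², y = 65 mm, Ī = 15 529 668 mm⁴.
By symmetry the centroid is at mid-height, ȳ = 65 mm.
All pieces are centred on the centroidal x-axis, so I = ΣĪ (holes subtracted) = 26 579 499 mm⁴.
Repeating about the centroidal y-axis gives I_y = 68 416 299 mm⁴.
Polar second moment: J = I_x + I_y = 94 995 797 mm⁴.

J ≈ 9.500 × 10⁷ mm⁴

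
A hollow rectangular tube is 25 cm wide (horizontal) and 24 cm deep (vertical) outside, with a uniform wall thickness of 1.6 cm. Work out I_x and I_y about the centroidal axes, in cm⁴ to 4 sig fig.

Treat the section as a set of non-overlapping primitives; coordinates are from the bounding-box lower-left.
Outer rectangle: 25 × 24, A = 600 cm², y = 12 cm, Ī = 28 800 cm⁴.
Inner void (subtracted): 21.8 × 20.8, A = 453.44 cm², y = 12 cm, Ī = 16 348 cm⁴.
By symmetry the centroid is at mid-height, ȳ = 12 cm.
All pieces are centred on the centroidal x-axis, so I = ΣĪ (holes subtracted) = 12 452 cm⁴.
Repeating about the centroidal y-axis gives I_y = 13292.3 cm⁴.

I_x ≈ 1.245 × 10⁴ cm⁴, I_y ≈ 1.329 × 10⁴ cm⁴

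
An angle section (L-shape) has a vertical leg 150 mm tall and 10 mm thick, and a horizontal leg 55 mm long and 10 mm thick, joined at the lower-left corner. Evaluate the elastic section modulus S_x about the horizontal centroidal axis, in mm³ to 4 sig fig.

S_x ≈ 4.950 × 10⁴ mm³

Break the section into simple shapes (no overlaps), measuring from the bottom-left corner of the bounding box.
Vertical leg: 10 × 150, A = 1 500 mm², y = 75 mm, Ī = 2 812 500 mm⁴.
Horizontal leg (remainder): 45 × 10, A = 450 mm², y = 5 mm, Ī = 3 750 mm⁴.
Centroid: ȳ = ΣA·y / ΣA = 58.8462 mm.
Transfer each piece to the horizontal centroidal axis using Ī + A·d² with d = y − 58.8462:
  vertical leg: d = 16.1538 mm → contributes +3 203 920 mm⁴
  horizontal leg (remainder): d = -53.8462 mm → contributes +1 308 484 mm⁴
Total I = 4 512 404 mm⁴.
Extreme fibre distance c = 91.1538 mm; S = I/c = 49503.2 mm³.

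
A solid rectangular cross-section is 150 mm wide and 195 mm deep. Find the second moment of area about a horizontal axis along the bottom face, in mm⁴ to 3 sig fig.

I_base ≈ 3.71 × 10⁸ mm⁴

The section: 150 × 195, A = 29 250 mm², y = 97.5 mm, Ī = 92 685 938 mm⁴.
Transfer it to the bottom edge using Ī + A·d² with d = y − 0:
  the section: d = 97.5 mm → contributes +370 743 750 mm⁴
Total I = 370 743 750 mm⁴.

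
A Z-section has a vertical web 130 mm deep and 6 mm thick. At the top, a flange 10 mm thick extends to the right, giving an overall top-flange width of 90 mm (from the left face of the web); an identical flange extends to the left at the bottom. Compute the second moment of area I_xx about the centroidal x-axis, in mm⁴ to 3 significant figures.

Break the section into simple shapes (no overlaps), measuring from the bottom-left corner of the bounding box.
Web: 6 × 130, A = 780 mm², y = 65 mm, Ī = 1 098 500 mm⁴.
Top flange (beyond web): 84 × 10, A = 840 mm², y = 125 mm, Ī = 7 000 mm⁴.
Bottom flange (beyond web): 84 × 10, A = 840 mm², y = 5 mm, Ī = 7 000 mm⁴.
Centroid: ȳ = ΣA·y / ΣA = 65 mm.
Transfer each piece to the centroidal x-axis using Ī + A·d² with d = y − 65:
  web: d = 0 mm → contributes +1 098 500 mm⁴
  top flange (beyond web): d = 60 mm → contributes +3 031 000 mm⁴
  bottom flange (beyond web): d = -60 mm → contributes +3 031 000 mm⁴
Total I = 7 160 500 mm⁴.

I_xx ≈ 7.16 × 10⁶ mm⁴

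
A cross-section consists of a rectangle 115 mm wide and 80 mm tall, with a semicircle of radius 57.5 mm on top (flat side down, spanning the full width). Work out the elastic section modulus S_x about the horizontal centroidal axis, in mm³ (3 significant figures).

Break the section into simple shapes (no overlaps), measuring from the bottom-left corner of the bounding box.
Rectangular body: 115 × 80, A = 9 200 mm², y = 40 mm, Ī = 4 906 667 mm⁴.
Semicircular cap: semicircle r = 57.5, A = 5193.4 mm², y = 104.4 mm, Ī = 1 199 785 mm⁴.
Centroid: ȳ = ΣA·y / ΣA = 63.238 mm.
Transfer each piece to the horizontal centroidal axis using Ī + A·d² with d = y − 63.238:
  rectangular body: d = -23.238 mm → contributes +9 874 784 mm⁴
  semicircular cap: d = 41.166 mm → contributes +10 000 625 mm⁴
Total I = 19 875 409 mm⁴.
Extreme fibre distance c = 74.262 mm; S = I/c = 267 640 mm³.

S_x ≈ 2.68 × 10⁵ mm³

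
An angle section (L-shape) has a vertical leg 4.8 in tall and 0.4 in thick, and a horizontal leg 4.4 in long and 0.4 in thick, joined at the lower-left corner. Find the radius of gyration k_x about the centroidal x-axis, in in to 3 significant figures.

k_x ≈ 1.50 in

Decompose the section into non-overlapping parts with the origin at the bottom-left of its bounding rectangle.
Vertical leg: 0.4 × 4.8, A = 1.92 in², y = 2.4 in, Ī = 3.6864 in⁴.
Horizontal leg (remainder): 4 × 0.4, A = 1.6 in², y = 0.2 in, Ī = 0.021333 in⁴.
Centroid: ȳ = ΣA·y / ΣA = 1.4 in.
Transfer each piece to the centroidal x-axis using Ī + A·d² with d = y − 1.4:
  vertical leg: d = 1 in → contributes +5.6064 in⁴
  horizontal leg (remainder): d = -1.2 in → contributes +2.3253 in⁴
Total I = 7.9317 in⁴.
Radius of gyration: k = √(I/A) = √(7.9317 / 3.52) = 1.5011 in.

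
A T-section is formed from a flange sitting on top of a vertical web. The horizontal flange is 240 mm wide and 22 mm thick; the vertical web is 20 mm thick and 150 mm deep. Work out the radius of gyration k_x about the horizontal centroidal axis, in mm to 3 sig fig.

Split into non-overlapping primitives; take the origin at the lower-left of the bounding box.
Flange: 240 × 22, A = 5 280 mm², y = 161 mm, Ī = 212 960 mm⁴.
Web: 20 × 150, A = 3 000 mm², y = 75 mm, Ī = 5 625 000 mm⁴.
Centroid: ȳ = ΣA·y / ΣA = 129.84 mm.
Transfer each piece to the horizontal centroidal axis using Ī + A·d² with d = y − 129.84:
  flange: d = 31.159 mm → contributes +5 339 362 mm⁴
  web: d = -54.841 mm → contributes +14 647 468 mm⁴
Total I = 19 986 830 mm⁴.
Radius of gyration: k = √(I/A) = √(19 986 830 / 8 280) = 49.131 mm.

k_x ≈ 49.1 mm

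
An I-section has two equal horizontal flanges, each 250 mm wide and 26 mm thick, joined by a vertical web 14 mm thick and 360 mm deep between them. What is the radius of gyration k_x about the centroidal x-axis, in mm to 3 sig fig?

k_x ≈ 173 mm

Break the section into simple shapes (no overlaps), measuring from the bottom-left corner of the bounding box.
Bottom flange: 250 × 26, A = 6 500 mm², y = 13 mm, Ī = 366 167 mm⁴.
Web: 14 × 360, A = 5 040 mm², y = 206 mm, Ī = 54 432 000 mm⁴.
Top flange: 250 × 26, A = 6 500 mm², y = 399 mm, Ī = 366 167 mm⁴.
By symmetry the centroid is at mid-height, ȳ = 206 mm.
Transfer each piece to the centroidal x-axis using Ī + A·d² with d = y − 206:
  bottom flange: d = -193 mm → contributes +242 484 667 mm⁴
  web: d = 0 mm → contributes +54 432 000 mm⁴
  top flange: d = 193 mm → contributes +242 484 667 mm⁴
Total I = 539 401 333 mm⁴.
Radius of gyration: k = √(I/A) = √(539 401 333 / 18 040) = 172.92 mm.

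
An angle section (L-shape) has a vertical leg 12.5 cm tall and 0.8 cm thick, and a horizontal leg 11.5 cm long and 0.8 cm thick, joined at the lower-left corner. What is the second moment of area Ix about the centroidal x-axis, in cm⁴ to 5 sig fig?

Ix ≈ 288.50 cm⁴

Break the section into simple shapes (no overlaps), measuring from the bottom-left corner of the bounding box.
Vertical leg: 0.8 × 12.5, A = 10 cm², y = 6.25 cm, Ī = 130.2083 cm⁴.
Horizontal leg (remainder): 10.7 × 0.8, A = 8.56 cm², y = 0.4 cm, Ī = 0.4565333 cm⁴.
Centroid: ȳ = ΣA·y / ΣA = 3.55194 cm.
Transfer each piece to the centroidal x-axis using Ī + A·d² with d = y − 3.55194:
  vertical leg: d = 2.69806 cm → contributes +203.0036 cm⁴
  horizontal leg (remainder): d = -3.15194 cm → contributes +85.49777 cm⁴
Total I = 288.5014 cm⁴.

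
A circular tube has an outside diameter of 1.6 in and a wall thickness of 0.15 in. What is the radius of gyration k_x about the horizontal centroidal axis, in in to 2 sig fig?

Decompose the section into non-overlapping parts with the origin at the bottom-left of its bounding rectangle.
Outer circle: ⌀1.6, A = 2.011 in², y = 0.8 in, Ī = 0.3217 in⁴.
Bore (subtracted): ⌀1.3, A = 1.327 in², y = 0.8 in, Ī = 0.1402 in⁴.
By symmetry the centroid is at mid-height, ȳ = 0.8 in.
All pieces are centred on the horizontal centroidal axis, so I = ΣĪ (holes subtracted) = 0.1815 in⁴.
Radius of gyration: k = √(I/A) = √(0.1815 / 0.6833) = 0.5154 in.

k_x ≈ 0.52 in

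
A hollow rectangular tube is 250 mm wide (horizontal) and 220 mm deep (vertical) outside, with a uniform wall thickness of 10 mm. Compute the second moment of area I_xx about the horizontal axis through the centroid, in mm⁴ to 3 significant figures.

I_xx ≈ 6.85 × 10⁷ mm⁴

Break the section into simple shapes (no overlaps), measuring from the bottom-left corner of the bounding box.
Outer rectangle: 250 × 220, A = 55 000 mm², y = 110 mm, Ī = 221 833 333 mm⁴.
Inner void (subtracted): 230 × 200, A = 46 000 mm², y = 110 mm, Ī = 153 333 333 mm⁴.
By symmetry the centroid is at mid-height, ȳ = 110 mm.
All pieces are centred on the horizontal axis through the centroid, so I = ΣĪ (holes subtracted) = 68 500 000 mm⁴.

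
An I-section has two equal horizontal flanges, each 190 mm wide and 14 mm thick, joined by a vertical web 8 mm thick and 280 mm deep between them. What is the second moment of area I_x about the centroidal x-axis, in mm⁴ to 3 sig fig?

Break the section into simple shapes (no overlaps), measuring from the bottom-left corner of the bounding box.
Bottom flange: 190 × 14, A = 2 660 mm², y = 7 mm, Ī = 43 447 mm⁴.
Web: 8 × 280, A = 2 240 mm², y = 154 mm, Ī = 14 634 667 mm⁴.
Top flange: 190 × 14, A = 2 660 mm², y = 301 mm, Ī = 43 447 mm⁴.
By symmetry the centroid is at mid-height, ȳ = 154 mm.
Transfer each piece to the centroidal x-axis using Ī + A·d² with d = y − 154:
  bottom flange: d = -147 mm → contributes +57 523 387 mm⁴
  web: d = 0 mm → contributes +14 634 667 mm⁴
  top flange: d = 147 mm → contributes +57 523 387 mm⁴
Total I = 129 681 440 mm⁴.

I_x ≈ 1.30 × 10⁸ mm⁴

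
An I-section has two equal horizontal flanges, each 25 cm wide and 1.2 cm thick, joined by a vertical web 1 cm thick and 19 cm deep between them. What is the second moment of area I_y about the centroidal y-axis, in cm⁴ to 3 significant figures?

I_y ≈ 3130 cm⁴

Split into non-overlapping primitives; take the origin at the lower-left of the bounding box.
Bottom flange: 25 × 1.2, A = 30 cm², x = 12.5 cm, Ī = 1562.5 cm⁴.
Web: 1 × 19, A = 19 cm², x = 12.5 cm, Ī = 1.5833 cm⁴.
Top flange: 25 × 1.2, A = 30 cm², x = 12.5 cm, Ī = 1562.5 cm⁴.
By symmetry the centroid is at mid-width, x̄ = 12.5 cm.
All pieces are centred on the centroidal y-axis, so I = ΣĪ = 3126.6 cm⁴.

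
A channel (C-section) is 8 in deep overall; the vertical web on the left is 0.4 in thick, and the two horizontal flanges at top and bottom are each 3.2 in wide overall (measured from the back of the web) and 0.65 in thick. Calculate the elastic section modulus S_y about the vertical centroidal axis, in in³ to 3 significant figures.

S_y ≈ 3.16 in³

Decompose the section into non-overlapping parts with the origin at the bottom-left of its bounding rectangle.
Web: 0.4 × 8, A = 3.2 in², x = 0.2 in, Ī = 0.042667 in⁴.
Top flange (beyond web): 2.8 × 0.65, A = 1.82 in², x = 1.8 in, Ī = 1.1891 in⁴.
Bottom flange (beyond web): 2.8 × 0.65, A = 1.82 in², x = 1.8 in, Ī = 1.1891 in⁴.
Centroid: x̄ = ΣA·x / ΣA = 1.0515 in.
Transfer each piece to the vertical centroidal axis using Ī + A·d² with d = x − 1.0515:
  web: d = -0.85146 in → contributes +2.3626 in⁴
  top flange (beyond web): d = 0.74854 in → contributes +2.2088 in⁴
  bottom flange (beyond web): d = 0.74854 in → contributes +2.2088 in⁴
Total I = 6.7803 in⁴.
Extreme fibre distance c = 2.1485 in; S = I/c = 3.1558 in³.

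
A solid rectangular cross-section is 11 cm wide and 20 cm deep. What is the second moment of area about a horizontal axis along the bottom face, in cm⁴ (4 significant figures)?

I_base ≈ 2.933 × 10⁴ cm⁴

The section: 11 × 20, A = 220 cm², y = 10 cm, Ī = 7333.33 cm⁴.
Transfer it to a horizontal axis along the bottom face using Ī + A·d² with d = y − 0:
  the section: d = 10 cm → contributes +29333.3 cm⁴
Total I = 29333.3 cm⁴.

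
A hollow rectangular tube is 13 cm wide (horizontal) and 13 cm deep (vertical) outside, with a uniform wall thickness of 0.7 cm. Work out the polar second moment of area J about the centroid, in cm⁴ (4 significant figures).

J ≈ 1742 cm⁴

Break the section into simple shapes (no overlaps), measuring from the bottom-left corner of the bounding box.
Outer rectangle: 13 × 13, A = 169 cm², y = 6.5 cm, Ī = 2380.08 cm⁴.
Inner void (subtracted): 11.6 × 11.6, A = 134.56 cm², y = 6.5 cm, Ī = 1508.87 cm⁴.
By symmetry the centroid is at mid-height, ȳ = 6.5 cm.
All pieces are centred on the centroidal x-axis, so I = ΣĪ (holes subtracted) = 871.217 cm⁴.
Repeating about the centroidal y-axis gives I_y = 871.217 cm⁴.
Polar second moment: J = I_x + I_y = 1742.43 cm⁴.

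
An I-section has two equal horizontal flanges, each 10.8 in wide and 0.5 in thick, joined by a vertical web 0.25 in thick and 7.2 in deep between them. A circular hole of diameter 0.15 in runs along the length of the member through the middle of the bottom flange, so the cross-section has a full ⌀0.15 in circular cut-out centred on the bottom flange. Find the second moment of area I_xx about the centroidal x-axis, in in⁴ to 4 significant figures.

I_xx ≈ 167.8 in⁴

Split into non-overlapping primitives; take the origin at the lower-left of the bounding box.
Bottom flange: 10.8 × 0.5, A = 5.4 in², y = 0.25 in, Ī = 0.1125 in⁴.
Web: 0.25 × 7.2, A = 1.8 in², y = 4.1 in, Ī = 7.776 in⁴.
Top flange: 10.8 × 0.5, A = 5.4 in², y = 7.95 in, Ī = 0.1125 in⁴.
Hole (subtracted): ⌀0.15, A = 0.0176715 in², y = 0.25 in, Ī = 0.0000248505 in⁴.
Centroid: ȳ = ΣA·y / ΣA = 4.10541 in.
Transfer each piece to the centroidal x-axis using Ī + A·d² with d = y − 4.10541:
  bottom flange: d = -3.85541 in → contributes +80.379 in⁴
  web: d = -0.0054072 in → contributes +7.77605 in⁴
  top flange: d = 3.84459 in → contributes +79.9293 in⁴
  hole: d = -3.85541 in → contributes −0.262696 in⁴
Total I = 167.822 in⁴.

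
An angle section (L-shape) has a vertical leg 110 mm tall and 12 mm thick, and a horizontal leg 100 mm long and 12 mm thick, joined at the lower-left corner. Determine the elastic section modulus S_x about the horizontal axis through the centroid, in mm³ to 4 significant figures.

S_x ≈ 3.585 × 10⁴ mm³

Decompose the section into non-overlapping parts with the origin at the bottom-left of its bounding rectangle.
Vertical leg: 12 × 110, A = 1 320 mm², y = 55 mm, Ī = 1 331 000 mm⁴.
Horizontal leg (remainder): 88 × 12, A = 1 056 mm², y = 6 mm, Ī = 12 672 mm⁴.
Centroid: ȳ = ΣA·y / ΣA = 33.2222 mm.
Transfer each piece to the horizontal axis through the centroid using Ī + A·d² with d = y − 33.2222:
  vertical leg: d = 21.7778 mm → contributes +1 957 039 mm⁴
  horizontal leg (remainder): d = -27.2222 mm → contributes +795 220 mm⁴
Total I = 2 752 259 mm⁴.
Extreme fibre distance c = 76.7778 mm; S = I/c = 35847.1 mm³.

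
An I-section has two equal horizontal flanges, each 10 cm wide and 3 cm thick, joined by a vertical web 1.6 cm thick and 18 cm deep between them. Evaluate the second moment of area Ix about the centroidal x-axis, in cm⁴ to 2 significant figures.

Decompose the section into non-overlapping parts with the origin at the bottom-left of its bounding rectangle.
Bottom flange: 10 × 3, A = 30 cm², y = 1.5 cm, Ī = 22.5 cm⁴.
Web: 1.6 × 18, A = 28.8 cm², y = 12 cm, Ī = 777.6 cm⁴.
Top flange: 10 × 3, A = 30 cm², y = 22.5 cm, Ī = 22.5 cm⁴.
By symmetry the centroid is at mid-height, ȳ = 12 cm.
Transfer each piece to the centroidal x-axis using Ī + A·d² with d = y − 12:
  bottom flange: d = -10.5 cm → contributes +3 330 cm⁴
  web: d = 0 cm → contributes +777.6 cm⁴
  top flange: d = 10.5 cm → contributes +3 330 cm⁴
Total I = 7 438 cm⁴.

Ix ≈ 7400 cm⁴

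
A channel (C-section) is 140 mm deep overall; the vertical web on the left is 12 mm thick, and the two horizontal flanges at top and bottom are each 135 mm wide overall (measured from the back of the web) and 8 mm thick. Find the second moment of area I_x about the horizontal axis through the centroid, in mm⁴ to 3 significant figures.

Treat the section as a set of non-overlapping primitives; coordinates are from the bounding-box lower-left.
Web: 12 × 140, A = 1 680 mm², y = 70 mm, Ī = 2 744 000 mm⁴.
Top flange (beyond web): 123 × 8, A = 984 mm², y = 136 mm, Ī = 5 248 mm⁴.
Bottom flange (beyond web): 123 × 8, A = 984 mm², y = 4 mm, Ī = 5 248 mm⁴.
By symmetry the centroid is at mid-height, ȳ = 70 mm.
Transfer each piece to the horizontal axis through the centroid using Ī + A·d² with d = y − 70:
  web: d = 0 mm → contributes +2 744 000 mm⁴
  top flange (beyond web): d = 66 mm → contributes +4 291 552 mm⁴
  bottom flange (beyond web): d = -66 mm → contributes +4 291 552 mm⁴
Total I = 11 327 104 mm⁴.

I_x ≈ 1.13 × 10⁷ mm⁴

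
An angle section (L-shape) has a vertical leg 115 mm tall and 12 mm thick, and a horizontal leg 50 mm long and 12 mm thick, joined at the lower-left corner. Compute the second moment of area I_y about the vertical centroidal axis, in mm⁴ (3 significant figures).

I_y ≈ 2.86 × 10⁵ mm⁴

Decompose the section into non-overlapping parts with the origin at the bottom-left of its bounding rectangle.
Vertical leg: 12 × 115, A = 1 380 mm², x = 6 mm, Ī = 16 560 mm⁴.
Horizontal leg (remainder): 38 × 12, A = 456 mm², x = 31 mm, Ī = 54 872 mm⁴.
Centroid: x̄ = ΣA·x / ΣA = 12.209 mm.
Transfer each piece to the vertical centroidal axis using Ī + A·d² with d = x − 12.209:
  vertical leg: d = -6.2092 mm → contributes +69 764 mm⁴
  horizontal leg (remainder): d = 18.791 mm → contributes +215 884 mm⁴
Total I = 285 648 mm⁴.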